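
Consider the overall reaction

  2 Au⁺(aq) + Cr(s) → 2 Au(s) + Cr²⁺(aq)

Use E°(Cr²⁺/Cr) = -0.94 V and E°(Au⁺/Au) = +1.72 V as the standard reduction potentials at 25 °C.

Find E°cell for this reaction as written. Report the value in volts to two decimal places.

+2.66 V

The Au⁺/Au couple has the higher reduction potential, so it is the cathode; Cr²⁺/Cr is oxidised at the anode.
E°cell = E°(cathode) − E°(anode) = (+1.72) − (-0.94) = +2.66 V.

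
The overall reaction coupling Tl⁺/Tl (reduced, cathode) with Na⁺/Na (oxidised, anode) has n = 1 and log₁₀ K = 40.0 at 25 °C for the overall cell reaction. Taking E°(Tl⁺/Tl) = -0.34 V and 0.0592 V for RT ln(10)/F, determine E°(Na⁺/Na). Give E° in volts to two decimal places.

E°cell = (0.0592/n)·log K = (0.0592/1)(40.0) = +2.368 V.
Since Tl⁺/Tl is the cathode and Na⁺/Na the anode, E°cell = E°(Tl⁺/Tl) − E°(Na⁺/Na).
So E°(Na⁺/Na) = E°(Tl⁺/Tl) − E°cell = (-0.34) − (+2.368) = -2.71 V.

-2.71 V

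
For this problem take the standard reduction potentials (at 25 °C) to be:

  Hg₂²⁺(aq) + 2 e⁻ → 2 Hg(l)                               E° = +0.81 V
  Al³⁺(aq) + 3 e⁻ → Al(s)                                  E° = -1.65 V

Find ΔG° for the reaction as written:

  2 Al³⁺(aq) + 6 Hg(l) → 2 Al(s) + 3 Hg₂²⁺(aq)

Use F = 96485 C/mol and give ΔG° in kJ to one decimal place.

+1424.1 kJ

As written, Al³⁺/Al is reduced (cathode) and Hg₂²⁺/Hg is oxidised (anode), so E°cell = (-1.65) − (+0.81) = -2.46 V.
Balancing electrons gives n = 6.
ΔG° = −nFE° = −(6)(96485)(-2.46) = 1,424,119 J = +1424.1 kJ.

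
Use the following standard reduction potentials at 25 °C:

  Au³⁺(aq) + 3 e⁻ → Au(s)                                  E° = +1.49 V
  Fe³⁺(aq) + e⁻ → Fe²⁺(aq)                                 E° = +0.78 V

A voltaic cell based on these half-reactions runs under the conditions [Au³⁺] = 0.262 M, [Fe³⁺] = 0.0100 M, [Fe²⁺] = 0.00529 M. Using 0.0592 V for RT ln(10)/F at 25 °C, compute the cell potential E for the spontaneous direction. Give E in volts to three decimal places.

+0.682 V

Au³⁺/Au is the cathode (higher E°), Fe³⁺/Fe²⁺ the anode: E°cell = +1.49 − (+0.78) = +0.71 V, n = 3.
Overall: Au³⁺(aq) + 3 Fe²⁺(aq) → Au(s) + 3 Fe³⁺(aq)
Q = [Fe³⁺]^3 / ([Au³⁺]·[Fe²⁺]^3); log Q = 1.411.
E = E° − (0.0592/n) log Q = +0.71 − (0.0592/3)(1.411) = +0.682 V.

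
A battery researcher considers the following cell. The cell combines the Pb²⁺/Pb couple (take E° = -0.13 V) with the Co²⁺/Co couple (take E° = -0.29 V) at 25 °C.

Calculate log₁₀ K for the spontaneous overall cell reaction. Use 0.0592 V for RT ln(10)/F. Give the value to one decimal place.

Cathode: Pb²⁺/Pb; anode: Co²⁺/Co. E°cell = +0.16 V, n = 2.
log K = nE°cell / 0.0592 = (2)(+0.16) / 0.0592 = 5.4.

5.4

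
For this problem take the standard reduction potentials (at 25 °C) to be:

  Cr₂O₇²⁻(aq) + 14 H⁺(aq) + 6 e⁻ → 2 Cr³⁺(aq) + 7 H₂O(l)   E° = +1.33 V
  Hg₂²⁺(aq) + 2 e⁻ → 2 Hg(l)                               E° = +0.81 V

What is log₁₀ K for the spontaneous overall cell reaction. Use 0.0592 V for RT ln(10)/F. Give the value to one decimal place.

52.7

Cathode: Cr₂O₇²⁻/Cr³⁺; anode: Hg₂²⁺/Hg. E°cell = +0.52 V, n = 6.
log K = nE°cell / 0.0592 = (6)(+0.52) / 0.0592 = 52.7.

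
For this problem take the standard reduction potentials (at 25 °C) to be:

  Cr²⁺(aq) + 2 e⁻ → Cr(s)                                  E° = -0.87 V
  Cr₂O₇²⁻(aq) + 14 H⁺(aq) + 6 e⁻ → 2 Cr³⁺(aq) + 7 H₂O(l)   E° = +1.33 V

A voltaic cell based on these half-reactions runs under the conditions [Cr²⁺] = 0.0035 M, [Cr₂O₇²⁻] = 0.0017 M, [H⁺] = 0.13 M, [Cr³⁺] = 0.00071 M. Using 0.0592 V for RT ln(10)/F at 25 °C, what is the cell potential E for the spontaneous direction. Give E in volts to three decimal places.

Cr₂O₇²⁻/Cr³⁺ is the cathode (higher E°), Cr²⁺/Cr the anode: E°cell = +1.33 − (-0.87) = +2.20 V, n = 6.
Overall: Cr₂O₇²⁻(aq) + 14 H⁺(aq) + 3 Cr(s) → 2 Cr³⁺(aq) + 7 H₂O(l) + 3 Cr²⁺(aq)
Q = [Cr³⁺]^2·[Cr²⁺]^3 / ([Cr₂O₇²⁻]·[H⁺]^14); log Q = 1.509.
E = E° − (0.0592/n) log Q = +2.20 − (0.0592/6)(1.509) = +2.185 V.

+2.185 V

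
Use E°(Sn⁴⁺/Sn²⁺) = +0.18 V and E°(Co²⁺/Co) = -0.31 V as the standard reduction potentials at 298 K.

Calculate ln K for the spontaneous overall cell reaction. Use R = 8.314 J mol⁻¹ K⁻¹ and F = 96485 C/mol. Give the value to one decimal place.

Cathode: Sn⁴⁺/Sn²⁺; anode: Co²⁺/Co. E°cell = (+0.18) − (-0.31) = +0.49 V, with n = 2.
ΔG° = −nFE° = −RT ln K, so ln K = nFE°/(RT) = (2)(96485)(+0.49) / ((8.314)(298)) = 38.165.

38.2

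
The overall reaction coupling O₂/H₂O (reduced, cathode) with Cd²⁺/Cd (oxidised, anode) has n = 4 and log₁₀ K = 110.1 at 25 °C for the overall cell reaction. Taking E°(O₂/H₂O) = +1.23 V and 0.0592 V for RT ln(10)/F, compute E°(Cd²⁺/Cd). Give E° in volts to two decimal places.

-0.40 V

E°cell = (0.0592/n)·log K = (0.0592/4)(110.1) = +1.629 V.
Since O₂/H₂O is the cathode and Cd²⁺/Cd the anode, E°cell = E°(O₂/H₂O) − E°(Cd²⁺/Cd).
So E°(Cd²⁺/Cd) = E°(O₂/H₂O) − E°cell = (+1.23) − (+1.629) = -0.40 V.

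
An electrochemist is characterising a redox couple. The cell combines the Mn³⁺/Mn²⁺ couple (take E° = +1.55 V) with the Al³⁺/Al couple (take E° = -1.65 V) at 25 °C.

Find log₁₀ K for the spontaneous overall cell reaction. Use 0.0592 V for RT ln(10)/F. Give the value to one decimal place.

162.2

Cathode: Mn³⁺/Mn²⁺; anode: Al³⁺/Al. E°cell = +3.20 V, n = 3.
log K = nE°cell / 0.0592 = (3)(+3.20) / 0.0592 = 162.2.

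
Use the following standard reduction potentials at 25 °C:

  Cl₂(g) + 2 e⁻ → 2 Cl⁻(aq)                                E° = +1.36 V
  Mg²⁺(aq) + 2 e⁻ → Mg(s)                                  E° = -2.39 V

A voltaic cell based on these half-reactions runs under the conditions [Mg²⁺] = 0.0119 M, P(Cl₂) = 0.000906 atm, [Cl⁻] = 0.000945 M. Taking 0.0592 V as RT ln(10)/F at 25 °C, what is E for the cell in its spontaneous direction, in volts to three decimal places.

Cl₂/Cl⁻ is the cathode (higher E°), Mg²⁺/Mg the anode: E°cell = +1.36 − (-2.39) = +3.75 V, n = 2.
Overall: Cl₂(g) + Mg(s) → 2 Cl⁻(aq) + Mg²⁺(aq)
Q = [Cl⁻]^2·[Mg²⁺] / (P(Cl₂)); log Q = -4.931.
E = E° − (0.0592/n) log Q = +3.75 − (0.0592/2)(-4.931) = +3.896 V.

+3.896 V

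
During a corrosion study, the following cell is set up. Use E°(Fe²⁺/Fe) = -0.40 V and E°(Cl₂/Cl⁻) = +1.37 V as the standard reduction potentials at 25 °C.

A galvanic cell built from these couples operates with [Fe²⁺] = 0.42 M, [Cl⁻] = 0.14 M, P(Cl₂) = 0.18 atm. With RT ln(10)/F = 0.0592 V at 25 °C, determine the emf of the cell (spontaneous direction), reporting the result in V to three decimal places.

Cl₂/Cl⁻ is the cathode (higher E°), Fe²⁺/Fe the anode: E°cell = +1.37 − (-0.40) = +1.77 V, n = 2.
Overall: Cl₂(g) + Fe(s) → 2 Cl⁻(aq) + Fe²⁺(aq)
Q = [Cl⁻]^2·[Fe²⁺] / (P(Cl₂)); log Q = -1.340.
E = E° − (0.0592/n) log Q = +1.77 − (0.0592/2)(-1.340) = +1.810 V.

+1.810 V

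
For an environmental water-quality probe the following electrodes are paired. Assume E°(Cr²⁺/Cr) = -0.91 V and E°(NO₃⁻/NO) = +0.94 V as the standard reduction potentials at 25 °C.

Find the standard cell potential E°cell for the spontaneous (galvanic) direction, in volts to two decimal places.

The NO₃⁻/NO couple has the higher reduction potential, so it is the cathode; Cr²⁺/Cr is oxidised at the anode.
E°cell = E°(cathode) − E°(anode) = (+0.94) − (-0.91) = +1.85 V.
Since E°cell > 0, the reaction is spontaneous under standard conditions.

+1.85 V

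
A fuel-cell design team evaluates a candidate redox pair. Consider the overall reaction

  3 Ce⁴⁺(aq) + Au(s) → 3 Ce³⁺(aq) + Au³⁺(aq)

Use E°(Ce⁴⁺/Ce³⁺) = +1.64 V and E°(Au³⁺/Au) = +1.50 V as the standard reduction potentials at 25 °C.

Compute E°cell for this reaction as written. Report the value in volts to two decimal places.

The Ce⁴⁺/Ce³⁺ couple has the higher reduction potential, so it is the cathode; Au³⁺/Au is oxidised at the anode.
E°cell = E°(cathode) − E°(anode) = (+1.64) − (+1.50) = +0.14 V.
Since E°cell > 0, the reaction is spontaneous under standard conditions.

+0.14 V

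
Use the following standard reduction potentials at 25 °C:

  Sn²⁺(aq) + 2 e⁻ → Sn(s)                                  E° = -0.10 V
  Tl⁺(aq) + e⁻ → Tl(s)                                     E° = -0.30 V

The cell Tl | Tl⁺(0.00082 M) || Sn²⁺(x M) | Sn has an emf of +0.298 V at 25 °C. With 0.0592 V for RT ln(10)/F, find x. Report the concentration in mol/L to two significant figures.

0.0014 M

Sn²⁺/Sn is the cathode, Tl⁺/Tl the anode: E°cell = +0.20 V, n = 2.
Overall reaction: Sn²⁺(aq) + 2 Tl(s) → Sn(s) + 2 Tl⁺(aq); Q = [Tl⁺]^2/[Sn²⁺]^1.
From E = E° − (0.0592/n) log Q: log Q = (E° − E)·n/0.0592 = (+0.20 − (+0.298))·2/0.0592 = -3.3108.
So 1·log[Sn²⁺] = 2·log(0.00082) − log Q = -6.1724 − (-3.3108) = -2.8616; [Sn²⁺] = 10^(-2.8616) ≈ 0.0014 M.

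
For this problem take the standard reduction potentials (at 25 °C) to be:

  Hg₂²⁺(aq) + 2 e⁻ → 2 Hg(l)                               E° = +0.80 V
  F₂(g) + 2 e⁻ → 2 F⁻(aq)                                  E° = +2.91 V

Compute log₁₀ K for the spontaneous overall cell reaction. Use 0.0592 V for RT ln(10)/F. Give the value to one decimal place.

71.3

Cathode: F₂/F⁻; anode: Hg₂²⁺/Hg. E°cell = +2.11 V, n = 2.
log K = nE°cell / 0.0592 = (2)(+2.11) / 0.0592 = 71.3.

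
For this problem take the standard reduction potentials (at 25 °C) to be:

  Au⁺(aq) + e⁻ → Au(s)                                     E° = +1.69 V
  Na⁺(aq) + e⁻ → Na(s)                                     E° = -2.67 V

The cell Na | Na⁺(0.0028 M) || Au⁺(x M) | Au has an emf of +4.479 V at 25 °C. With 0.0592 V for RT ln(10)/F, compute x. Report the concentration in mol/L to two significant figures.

0.29 M

Au⁺/Au is the cathode, Na⁺/Na the anode: E°cell = +4.36 V, n = 1.
Overall reaction: Au⁺(aq) + Na(s) → Au(s) + Na⁺(aq); Q = [Na⁺]^1/[Au⁺]^1.
From E = E° − (0.0592/n) log Q: log Q = (E° − E)·n/0.0592 = (+4.36 − (+4.479))·1/0.0592 = -2.0101.
So 1·log[Au⁺] = 1·log(0.0028) − log Q = -2.5528 − (-2.0101) = -0.5427; [Au⁺] = 10^(-0.5427) ≈ 0.29 M.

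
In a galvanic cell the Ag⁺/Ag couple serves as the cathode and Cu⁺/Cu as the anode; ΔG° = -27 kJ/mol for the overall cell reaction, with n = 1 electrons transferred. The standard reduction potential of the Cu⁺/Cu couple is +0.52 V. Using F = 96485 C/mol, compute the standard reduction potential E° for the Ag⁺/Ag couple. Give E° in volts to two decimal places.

E°cell = −ΔG°/(nF) = −(-27×10³)/((1)(96485)) = +0.280 V.
Since Ag⁺/Ag is the cathode and Cu⁺/Cu the anode, E°cell = E°(Ag⁺/Ag) − E°(Cu⁺/Cu).
So E°(Ag⁺/Ag) = E°cell + E°(Cu⁺/Cu) = +0.280 + (+0.52) = +0.80 V.

+0.80 V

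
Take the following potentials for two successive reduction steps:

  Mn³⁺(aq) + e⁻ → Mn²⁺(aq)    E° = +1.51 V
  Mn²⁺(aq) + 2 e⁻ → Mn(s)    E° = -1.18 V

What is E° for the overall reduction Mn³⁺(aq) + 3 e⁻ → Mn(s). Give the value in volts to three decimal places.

Since ΔG° = −nFE° is additive over sequential reductions, n₃E°₃ = n₁E°₁ + n₂E°₂.
E°₃ = (1×+1.51 + 2×-1.18) / 3 = (-0.850) / 3 = -0.283 V.

-0.283 V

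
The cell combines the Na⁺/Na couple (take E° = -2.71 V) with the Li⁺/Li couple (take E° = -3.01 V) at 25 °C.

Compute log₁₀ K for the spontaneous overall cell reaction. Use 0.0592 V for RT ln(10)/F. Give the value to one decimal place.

5.1

Cathode: Na⁺/Na; anode: Li⁺/Li. E°cell = +0.30 V, n = 1.
log K = nE°cell / 0.0592 = (1)(+0.30) / 0.0592 = 5.1.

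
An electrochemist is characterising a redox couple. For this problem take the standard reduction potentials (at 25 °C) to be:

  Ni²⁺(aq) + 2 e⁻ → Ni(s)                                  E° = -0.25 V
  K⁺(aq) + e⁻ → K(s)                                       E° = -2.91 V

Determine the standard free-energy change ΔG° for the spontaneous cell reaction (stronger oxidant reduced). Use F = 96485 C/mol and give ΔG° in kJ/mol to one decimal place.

-513.3 kJ/mol

Ni²⁺/Ni (E° = -0.25 V) is the cathode; K⁺/K (E° = -2.91 V) is the anode, so E°cell = +2.66 V.
Balancing electrons gives n = 2 (lcm of 2 and 1).
ΔG° = −nFE° = −(2)(96485)(+2.66) = -513,300 J = -513.3 kJ/mol.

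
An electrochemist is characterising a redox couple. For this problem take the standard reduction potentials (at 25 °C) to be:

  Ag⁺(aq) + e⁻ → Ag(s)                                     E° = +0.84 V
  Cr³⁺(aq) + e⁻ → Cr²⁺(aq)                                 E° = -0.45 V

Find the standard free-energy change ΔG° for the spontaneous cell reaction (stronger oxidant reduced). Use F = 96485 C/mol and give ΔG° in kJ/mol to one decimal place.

-124.5 kJ/mol

Ag⁺/Ag (E° = +0.84 V) is the cathode; Cr³⁺/Cr²⁺ (E° = -0.45 V) is the anode, so E°cell = +1.29 V.
Balancing electrons gives n = 1 (lcm of 1 and 1).
ΔG° = −nFE° = −(1)(96485)(+1.29) = -124,466 J = -124.5 kJ/mol.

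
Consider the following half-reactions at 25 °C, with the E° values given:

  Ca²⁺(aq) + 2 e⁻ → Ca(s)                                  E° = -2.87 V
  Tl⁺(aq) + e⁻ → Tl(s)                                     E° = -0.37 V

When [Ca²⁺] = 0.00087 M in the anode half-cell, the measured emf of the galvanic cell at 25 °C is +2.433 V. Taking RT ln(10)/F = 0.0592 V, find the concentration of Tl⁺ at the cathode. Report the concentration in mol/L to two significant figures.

Tl⁺/Tl is the cathode, Ca²⁺/Ca the anode: E°cell = +2.50 V, n = 2.
Overall reaction: 2 Tl⁺(aq) + Ca(s) → 2 Tl(s) + Ca²⁺(aq); Q = [Ca²⁺]^1/[Tl⁺]^2.
From E = E° − (0.0592/n) log Q: log Q = (E° − E)·n/0.0592 = (+2.50 − (+2.433))·2/0.0592 = 2.2635.
So 2·log[Tl⁺] = 1·log(0.00087) − log Q = -3.0605 − (2.2635) = -5.3240; log[Tl⁺] = -5.3240 / 2 = -2.6620; [Tl⁺] = 10^(-2.6620) ≈ 0.0022 M.

0.0022 M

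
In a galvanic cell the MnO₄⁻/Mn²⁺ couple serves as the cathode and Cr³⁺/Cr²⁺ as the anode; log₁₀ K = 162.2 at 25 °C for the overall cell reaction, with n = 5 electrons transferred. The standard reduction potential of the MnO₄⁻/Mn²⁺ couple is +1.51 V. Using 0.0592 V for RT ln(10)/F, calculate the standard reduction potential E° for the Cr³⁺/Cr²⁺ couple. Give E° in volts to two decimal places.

E°cell = (0.0592/n)·log K = (0.0592/5)(162.2) = +1.920 V.
Since MnO₄⁻/Mn²⁺ is the cathode and Cr³⁺/Cr²⁺ the anode, E°cell = E°(MnO₄⁻/Mn²⁺) − E°(Cr³⁺/Cr²⁺).
So E°(Cr³⁺/Cr²⁺) = E°(MnO₄⁻/Mn²⁺) − E°cell = (+1.51) − (+1.920) = -0.41 V.

-0.41 V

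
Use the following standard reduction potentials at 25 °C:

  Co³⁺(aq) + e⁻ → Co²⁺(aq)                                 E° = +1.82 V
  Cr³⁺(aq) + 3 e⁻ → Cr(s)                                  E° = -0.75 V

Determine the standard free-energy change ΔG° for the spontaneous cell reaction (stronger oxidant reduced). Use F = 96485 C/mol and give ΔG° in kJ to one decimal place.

-743.9 kJ

Co³⁺/Co²⁺ (E° = +1.82 V) is the cathode; Cr³⁺/Cr (E° = -0.75 V) is the anode, so E°cell = +2.57 V.
Balancing electrons gives n = 3 (lcm of 1 and 3).
ΔG° = −nFE° = −(3)(96485)(+2.57) = -743,899 J = -743.9 kJ.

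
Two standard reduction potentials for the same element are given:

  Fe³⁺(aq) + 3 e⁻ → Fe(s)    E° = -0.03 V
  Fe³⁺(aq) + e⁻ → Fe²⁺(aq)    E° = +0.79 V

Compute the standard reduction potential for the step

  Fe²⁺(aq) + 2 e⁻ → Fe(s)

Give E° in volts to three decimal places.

Sequential free energies add, so n₃E°₃ = n₁E°₁ + n₂E°₂.
With n₃ = 3, and the known step contributing 1×(+0.79) V, the unknown satisfies 2·E° = 3×(-0.03) − 1×(+0.79) = -0.880.
E° = -0.880 / 2 = -0.440 V.

-0.440 V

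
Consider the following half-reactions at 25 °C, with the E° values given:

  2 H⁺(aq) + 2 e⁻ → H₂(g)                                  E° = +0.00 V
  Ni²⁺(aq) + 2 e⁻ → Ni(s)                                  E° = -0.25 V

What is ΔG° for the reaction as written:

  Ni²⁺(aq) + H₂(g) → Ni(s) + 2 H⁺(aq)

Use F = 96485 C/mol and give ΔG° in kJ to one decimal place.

As written, Ni²⁺/Ni is reduced (cathode) and H⁺/H₂ is oxidised (anode), so E°cell = (-0.25) − (+0.00) = -0.25 V.
Balancing electrons gives n = 2.
ΔG° = −nFE° = −(2)(96485)(-0.25) = 48,242 J = +48.2 kJ.

+48.2 kJ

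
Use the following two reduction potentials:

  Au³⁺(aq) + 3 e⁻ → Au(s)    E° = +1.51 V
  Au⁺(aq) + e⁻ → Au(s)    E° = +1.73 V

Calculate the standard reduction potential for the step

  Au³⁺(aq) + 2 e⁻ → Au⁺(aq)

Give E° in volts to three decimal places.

+1.400 V

Sequential free energies add, so n₃E°₃ = n₁E°₁ + n₂E°₂.
With n₃ = 3, and the known step contributing 1×(+1.73) V, the unknown satisfies 2·E° = 3×(+1.51) − 1×(+1.73) = +2.800.
E° = +2.800 / 2 = +1.400 V.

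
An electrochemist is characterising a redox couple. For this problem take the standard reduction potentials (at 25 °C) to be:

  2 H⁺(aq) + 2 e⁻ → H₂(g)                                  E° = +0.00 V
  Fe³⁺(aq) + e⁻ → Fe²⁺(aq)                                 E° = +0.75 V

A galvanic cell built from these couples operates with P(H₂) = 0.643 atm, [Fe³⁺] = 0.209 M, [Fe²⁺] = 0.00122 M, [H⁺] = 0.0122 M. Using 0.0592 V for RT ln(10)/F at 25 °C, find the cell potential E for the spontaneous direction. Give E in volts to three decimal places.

+0.990 V

Fe³⁺/Fe²⁺ is the cathode (higher E°), H⁺/H₂ the anode: E°cell = +0.75 − (+0.00) = +0.75 V, n = 2.
Overall: 2 Fe³⁺(aq) + H₂(g) → 2 Fe²⁺(aq) + 2 H⁺(aq)
Q = [Fe²⁺]^2·[H⁺]^2 / ([Fe³⁺]^2·P(H₂)); log Q = -8.103.
E = E° − (0.0592/n) log Q = +0.75 − (0.0592/2)(-8.103) = +0.990 V.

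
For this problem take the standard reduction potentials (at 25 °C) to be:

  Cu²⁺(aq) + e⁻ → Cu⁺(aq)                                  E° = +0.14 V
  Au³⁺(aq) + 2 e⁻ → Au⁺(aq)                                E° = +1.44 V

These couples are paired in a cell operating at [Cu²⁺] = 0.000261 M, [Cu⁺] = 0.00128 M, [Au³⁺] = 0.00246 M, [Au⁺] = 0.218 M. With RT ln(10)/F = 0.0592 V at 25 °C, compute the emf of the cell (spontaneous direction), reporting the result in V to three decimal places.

Au³⁺/Au⁺ is the cathode (higher E°), Cu²⁺/Cu⁺ the anode: E°cell = +1.44 − (+0.14) = +1.30 V, n = 2.
Overall: Au³⁺(aq) + 2 Cu⁺(aq) → Au⁺(aq) + 2 Cu²⁺(aq)
Q = [Au⁺]·[Cu²⁺]^2 / ([Au³⁺]·[Cu⁺]^2); log Q = 0.566.
E = E° − (0.0592/n) log Q = +1.30 − (0.0592/2)(0.566) = +1.283 V.

+1.283 V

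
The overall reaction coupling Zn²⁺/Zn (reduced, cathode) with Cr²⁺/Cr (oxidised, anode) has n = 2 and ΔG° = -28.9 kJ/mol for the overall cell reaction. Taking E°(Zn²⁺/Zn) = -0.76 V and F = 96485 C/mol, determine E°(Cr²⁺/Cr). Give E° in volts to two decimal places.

E°cell = −ΔG°/(nF) = −(-28.9×10³)/((2)(96485)) = +0.150 V.
Since Zn²⁺/Zn is the cathode and Cr²⁺/Cr the anode, E°cell = E°(Zn²⁺/Zn) − E°(Cr²⁺/Cr).
So E°(Cr²⁺/Cr) = E°(Zn²⁺/Zn) − E°cell = (-0.76) − (+0.150) = -0.91 V.

-0.91 V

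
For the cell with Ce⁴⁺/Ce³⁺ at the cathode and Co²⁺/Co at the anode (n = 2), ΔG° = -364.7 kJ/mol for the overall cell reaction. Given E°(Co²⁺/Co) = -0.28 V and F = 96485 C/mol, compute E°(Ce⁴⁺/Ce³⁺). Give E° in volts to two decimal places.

+1.61 V

E°cell = −ΔG°/(nF) = −(-364.7×10³)/((2)(96485)) = +1.890 V.
Since Ce⁴⁺/Ce³⁺ is the cathode and Co²⁺/Co the anode, E°cell = E°(Ce⁴⁺/Ce³⁺) − E°(Co²⁺/Co).
So E°(Ce⁴⁺/Ce³⁺) = E°cell + E°(Co²⁺/Co) = +1.890 + (-0.28) = +1.61 V.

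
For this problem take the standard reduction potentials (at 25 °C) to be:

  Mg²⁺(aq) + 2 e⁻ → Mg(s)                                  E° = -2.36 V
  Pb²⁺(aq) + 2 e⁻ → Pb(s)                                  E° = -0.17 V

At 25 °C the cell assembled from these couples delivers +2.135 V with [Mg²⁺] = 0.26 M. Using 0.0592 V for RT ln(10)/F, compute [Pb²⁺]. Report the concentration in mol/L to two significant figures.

0.0036 M

Pb²⁺/Pb is the cathode, Mg²⁺/Mg the anode: E°cell = +2.19 V, n = 2.
Overall reaction: Pb²⁺(aq) + Mg(s) → Pb(s) + Mg²⁺(aq); Q = [Mg²⁺]^1/[Pb²⁺]^1.
From E = E° − (0.0592/n) log Q: log Q = (E° − E)·n/0.0592 = (+2.19 − (+2.135))·2/0.0592 = 1.8581.
So 1·log[Pb²⁺] = 1·log(0.26) − log Q = -0.5850 − (1.8581) = -2.4431; [Pb²⁺] = 10^(-2.4431) ≈ 0.0036 M.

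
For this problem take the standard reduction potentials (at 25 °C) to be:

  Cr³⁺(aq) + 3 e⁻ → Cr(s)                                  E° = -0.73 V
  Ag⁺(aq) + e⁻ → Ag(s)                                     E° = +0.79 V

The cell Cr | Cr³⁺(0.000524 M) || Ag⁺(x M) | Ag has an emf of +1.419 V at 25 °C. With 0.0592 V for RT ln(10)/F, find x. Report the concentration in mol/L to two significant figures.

Ag⁺/Ag is the cathode, Cr³⁺/Cr the anode: E°cell = +1.52 V, n = 3.
Overall reaction: 3 Ag⁺(aq) + Cr(s) → 3 Ag(s) + Cr³⁺(aq); Q = [Cr³⁺]^1/[Ag⁺]^3.
From E = E° − (0.0592/n) log Q: log Q = (E° − E)·n/0.0592 = (+1.52 − (+1.419))·3/0.0592 = 5.1182.
So 3·log[Ag⁺] = 1·log(0.000524) − log Q = -3.2807 − (5.1182) = -8.3989; log[Ag⁺] = -8.3989 / 3 = -2.7996; [Ag⁺] = 10^(-2.7996) ≈ 0.0016 M.

0.0016 M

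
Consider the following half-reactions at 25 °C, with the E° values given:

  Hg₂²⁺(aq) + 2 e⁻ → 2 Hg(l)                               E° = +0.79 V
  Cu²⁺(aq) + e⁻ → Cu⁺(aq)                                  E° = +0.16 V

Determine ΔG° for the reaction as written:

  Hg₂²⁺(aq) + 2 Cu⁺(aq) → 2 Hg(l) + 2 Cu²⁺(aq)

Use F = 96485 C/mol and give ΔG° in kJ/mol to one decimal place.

As written, Hg₂²⁺/Hg is reduced (cathode) and Cu²⁺/Cu⁺ is oxidised (anode), so E°cell = (+0.79) − (+0.16) = +0.63 V.
Balancing electrons gives n = 2.
ΔG° = −nFE° = −(2)(96485)(+0.63) = -121,571 J = -121.6 kJ/mol.

-121.6 kJ/mol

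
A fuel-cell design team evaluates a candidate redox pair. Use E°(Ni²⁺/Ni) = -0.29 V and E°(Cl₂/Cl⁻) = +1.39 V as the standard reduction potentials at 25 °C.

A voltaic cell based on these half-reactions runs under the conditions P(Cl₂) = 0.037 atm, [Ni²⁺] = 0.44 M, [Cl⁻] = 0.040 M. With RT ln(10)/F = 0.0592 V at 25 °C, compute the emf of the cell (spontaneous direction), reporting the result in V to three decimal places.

+1.731 V

Cl₂/Cl⁻ is the cathode (higher E°), Ni²⁺/Ni the anode: E°cell = +1.39 − (-0.29) = +1.68 V, n = 2.
Overall: Cl₂(g) + Ni(s) → 2 Cl⁻(aq) + Ni²⁺(aq)
Q = [Cl⁻]^2·[Ni²⁺] / (P(Cl₂)); log Q = -1.721.
E = E° − (0.0592/n) log Q = +1.68 − (0.0592/2)(-1.721) = +1.731 V.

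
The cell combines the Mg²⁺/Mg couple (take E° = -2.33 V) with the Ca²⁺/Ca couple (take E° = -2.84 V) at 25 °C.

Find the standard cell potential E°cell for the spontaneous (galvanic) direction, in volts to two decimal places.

+0.51 V

The Mg²⁺/Mg couple has the higher reduction potential, so it is the cathode; Ca²⁺/Ca is oxidised at the anode.
E°cell = E°(cathode) − E°(anode) = (-2.33) − (-2.84) = +0.51 V.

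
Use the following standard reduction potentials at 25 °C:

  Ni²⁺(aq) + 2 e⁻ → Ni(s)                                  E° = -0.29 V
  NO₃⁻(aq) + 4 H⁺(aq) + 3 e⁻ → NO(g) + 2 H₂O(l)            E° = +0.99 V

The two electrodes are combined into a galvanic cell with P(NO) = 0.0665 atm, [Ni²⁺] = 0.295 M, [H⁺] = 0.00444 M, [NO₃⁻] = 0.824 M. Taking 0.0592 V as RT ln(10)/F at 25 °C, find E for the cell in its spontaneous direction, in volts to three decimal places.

+1.132 V

NO₃⁻/NO is the cathode (higher E°), Ni²⁺/Ni the anode: E°cell = +0.99 − (-0.29) = +1.28 V, n = 6.
Overall: 2 NO₃⁻(aq) + 8 H⁺(aq) + 3 Ni(s) → 2 NO(g) + 4 H₂O(l) + 3 Ni²⁺(aq)
Q = P(NO)^2·[Ni²⁺]^3 / ([NO₃⁻]^2·[H⁺]^8); log Q = 15.044.
E = E° − (0.0592/n) log Q = +1.28 − (0.0592/6)(15.044) = +1.132 V.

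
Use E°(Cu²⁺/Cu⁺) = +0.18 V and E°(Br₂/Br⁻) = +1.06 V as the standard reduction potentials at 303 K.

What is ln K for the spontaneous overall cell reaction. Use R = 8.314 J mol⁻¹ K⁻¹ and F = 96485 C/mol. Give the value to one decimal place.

Cathode: Br₂/Br⁻; anode: Cu²⁺/Cu⁺. E°cell = (+1.06) − (+0.18) = +0.88 V, with n = 2.
ΔG° = −nFE° = −RT ln K, so ln K = nFE°/(RT) = (2)(96485)(+0.88) / ((8.314)(303)) = 67.409.

67.4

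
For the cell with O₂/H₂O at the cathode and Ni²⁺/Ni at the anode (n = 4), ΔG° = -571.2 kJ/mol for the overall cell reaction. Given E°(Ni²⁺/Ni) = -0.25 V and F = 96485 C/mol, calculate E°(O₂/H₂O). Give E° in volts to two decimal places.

+1.23 V

E°cell = −ΔG°/(nF) = −(-571.2×10³)/((4)(96485)) = +1.480 V.
Since O₂/H₂O is the cathode and Ni²⁺/Ni the anode, E°cell = E°(O₂/H₂O) − E°(Ni²⁺/Ni).
So E°(O₂/H₂O) = E°cell + E°(Ni²⁺/Ni) = +1.480 + (-0.25) = +1.23 V.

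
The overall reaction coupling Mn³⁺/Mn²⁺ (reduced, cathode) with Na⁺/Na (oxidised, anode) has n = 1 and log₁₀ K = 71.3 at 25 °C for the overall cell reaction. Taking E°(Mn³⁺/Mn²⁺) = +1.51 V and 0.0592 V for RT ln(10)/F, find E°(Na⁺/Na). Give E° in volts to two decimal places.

-2.71 V

E°cell = (0.0592/n)·log K = (0.0592/1)(71.3) = +4.221 V.
Since Mn³⁺/Mn²⁺ is the cathode and Na⁺/Na the anode, E°cell = E°(Mn³⁺/Mn²⁺) − E°(Na⁺/Na).
So E°(Na⁺/Na) = E°(Mn³⁺/Mn²⁺) − E°cell = (+1.51) − (+4.221) = -2.71 V.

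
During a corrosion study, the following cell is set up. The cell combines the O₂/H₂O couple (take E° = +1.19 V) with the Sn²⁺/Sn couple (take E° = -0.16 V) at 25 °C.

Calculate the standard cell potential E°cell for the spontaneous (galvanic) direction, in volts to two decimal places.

+1.35 V

The O₂/H₂O couple has the higher reduction potential, so it is the cathode; Sn²⁺/Sn is oxidised at the anode.
E°cell = E°(cathode) − E°(anode) = (+1.19) − (-0.16) = +1.35 V.
Since E°cell > 0, the reaction is spontaneous under standard conditions.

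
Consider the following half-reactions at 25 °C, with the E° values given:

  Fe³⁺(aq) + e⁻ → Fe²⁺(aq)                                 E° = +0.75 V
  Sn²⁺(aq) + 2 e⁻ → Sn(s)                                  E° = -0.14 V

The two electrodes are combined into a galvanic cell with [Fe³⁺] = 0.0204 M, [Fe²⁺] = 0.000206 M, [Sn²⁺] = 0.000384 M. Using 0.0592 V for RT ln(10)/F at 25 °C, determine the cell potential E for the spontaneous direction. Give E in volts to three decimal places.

+1.109 V

Fe³⁺/Fe²⁺ is the cathode (higher E°), Sn²⁺/Sn the anode: E°cell = +0.75 − (-0.14) = +0.89 V, n = 2.
Overall: 2 Fe³⁺(aq) + Sn(s) → 2 Fe²⁺(aq) + Sn²⁺(aq)
Q = [Fe²⁺]^2·[Sn²⁺] / ([Fe³⁺]^2); log Q = -7.407.
E = E° − (0.0592/n) log Q = +0.89 − (0.0592/2)(-7.407) = +1.109 V.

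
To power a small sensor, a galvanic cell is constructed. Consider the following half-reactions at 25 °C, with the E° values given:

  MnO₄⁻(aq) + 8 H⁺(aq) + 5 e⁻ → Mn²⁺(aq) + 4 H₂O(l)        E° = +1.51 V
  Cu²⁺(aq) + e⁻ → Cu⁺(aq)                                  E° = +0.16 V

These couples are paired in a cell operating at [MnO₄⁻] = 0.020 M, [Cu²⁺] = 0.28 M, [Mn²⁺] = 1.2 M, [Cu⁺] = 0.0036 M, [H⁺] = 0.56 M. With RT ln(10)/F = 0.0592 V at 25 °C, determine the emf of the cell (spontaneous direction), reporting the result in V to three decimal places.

MnO₄⁻/Mn²⁺ is the cathode (higher E°), Cu²⁺/Cu⁺ the anode: E°cell = +1.51 − (+0.16) = +1.35 V, n = 5.
Overall: MnO₄⁻(aq) + 8 H⁺(aq) + 5 Cu⁺(aq) → Mn²⁺(aq) + 4 H₂O(l) + 5 Cu²⁺(aq)
Q = [Mn²⁺]·[Cu²⁺]^5 / ([MnO₄⁻]·[H⁺]^8·[Cu⁺]^5); log Q = 13.247.
E = E° − (0.0592/n) log Q = +1.35 − (0.0592/5)(13.247) = +1.193 V.

+1.193 V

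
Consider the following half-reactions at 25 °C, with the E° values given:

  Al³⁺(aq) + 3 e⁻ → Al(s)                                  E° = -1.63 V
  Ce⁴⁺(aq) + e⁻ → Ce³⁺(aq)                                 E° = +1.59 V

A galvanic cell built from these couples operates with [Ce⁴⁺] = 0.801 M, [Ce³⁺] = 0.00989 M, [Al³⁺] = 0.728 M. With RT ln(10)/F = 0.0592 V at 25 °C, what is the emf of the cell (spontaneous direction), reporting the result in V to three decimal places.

+3.336 V

Ce⁴⁺/Ce³⁺ is the cathode (higher E°), Al³⁺/Al the anode: E°cell = +1.59 − (-1.63) = +3.22 V, n = 3.
Overall: 3 Ce⁴⁺(aq) + Al(s) → 3 Ce³⁺(aq) + Al³⁺(aq)
Q = [Ce³⁺]^3·[Al³⁺] / ([Ce⁴⁺]^3); log Q = -5.863.
E = E° − (0.0592/n) log Q = +3.22 − (0.0592/3)(-5.863) = +3.336 V.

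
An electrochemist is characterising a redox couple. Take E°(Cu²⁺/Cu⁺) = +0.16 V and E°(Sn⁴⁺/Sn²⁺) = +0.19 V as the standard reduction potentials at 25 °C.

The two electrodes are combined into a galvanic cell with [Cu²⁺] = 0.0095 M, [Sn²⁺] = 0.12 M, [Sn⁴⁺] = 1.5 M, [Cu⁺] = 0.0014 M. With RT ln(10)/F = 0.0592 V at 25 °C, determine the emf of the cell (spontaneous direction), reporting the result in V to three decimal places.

+0.013 V

Sn⁴⁺/Sn²⁺ is the cathode (higher E°), Cu²⁺/Cu⁺ the anode: E°cell = +0.19 − (+0.16) = +0.03 V, n = 2.
Overall: Sn⁴⁺(aq) + 2 Cu⁺(aq) → Sn²⁺(aq) + 2 Cu²⁺(aq)
Q = [Sn²⁺]·[Cu²⁺]^2 / ([Sn⁴⁺]·[Cu⁺]^2); log Q = 0.566.
E = E° − (0.0592/n) log Q = +0.03 − (0.0592/2)(0.566) = +0.013 V.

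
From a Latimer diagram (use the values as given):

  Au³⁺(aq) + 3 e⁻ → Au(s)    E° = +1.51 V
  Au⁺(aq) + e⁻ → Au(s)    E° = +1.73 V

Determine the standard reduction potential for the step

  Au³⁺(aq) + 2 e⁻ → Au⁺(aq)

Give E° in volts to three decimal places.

Sequential free energies add, so n₃E°₃ = n₁E°₁ + n₂E°₂.
With n₃ = 3, and the known step contributing 1×(+1.73) V, the unknown satisfies 2·E° = 3×(+1.51) − 1×(+1.73) = +2.800.
E° = +2.800 / 2 = +1.400 V.

+1.400 V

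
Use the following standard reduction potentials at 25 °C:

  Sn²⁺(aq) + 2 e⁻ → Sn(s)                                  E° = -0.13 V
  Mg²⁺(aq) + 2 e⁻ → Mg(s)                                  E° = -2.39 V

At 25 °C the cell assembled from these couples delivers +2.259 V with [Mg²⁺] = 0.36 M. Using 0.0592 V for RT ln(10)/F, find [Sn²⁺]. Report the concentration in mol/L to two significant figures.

0.33 M

Sn²⁺/Sn is the cathode, Mg²⁺/Mg the anode: E°cell = +2.26 V, n = 2.
Overall reaction: Sn²⁺(aq) + Mg(s) → Sn(s) + Mg²⁺(aq); Q = [Mg²⁺]^1/[Sn²⁺]^1.
From E = E° − (0.0592/n) log Q: log Q = (E° − E)·n/0.0592 = (+2.26 − (+2.259))·2/0.0592 = 0.0338.
So 1·log[Sn²⁺] = 1·log(0.36) − log Q = -0.4437 − (0.0338) = -0.4775; [Sn²⁺] = 10^(-0.4775) ≈ 0.33 M.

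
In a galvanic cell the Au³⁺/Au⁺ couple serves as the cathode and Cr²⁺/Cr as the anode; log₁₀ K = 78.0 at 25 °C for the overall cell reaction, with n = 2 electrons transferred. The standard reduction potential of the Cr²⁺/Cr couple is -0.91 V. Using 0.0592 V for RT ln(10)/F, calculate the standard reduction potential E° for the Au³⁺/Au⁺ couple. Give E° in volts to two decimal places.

+1.40 V

E°cell = (0.0592/n)·log K = (0.0592/2)(78.0) = +2.309 V.
Since Au³⁺/Au⁺ is the cathode and Cr²⁺/Cr the anode, E°cell = E°(Au³⁺/Au⁺) − E°(Cr²⁺/Cr).
So E°(Au³⁺/Au⁺) = E°cell + E°(Cr²⁺/Cr) = +2.309 + (-0.91) = +1.40 V.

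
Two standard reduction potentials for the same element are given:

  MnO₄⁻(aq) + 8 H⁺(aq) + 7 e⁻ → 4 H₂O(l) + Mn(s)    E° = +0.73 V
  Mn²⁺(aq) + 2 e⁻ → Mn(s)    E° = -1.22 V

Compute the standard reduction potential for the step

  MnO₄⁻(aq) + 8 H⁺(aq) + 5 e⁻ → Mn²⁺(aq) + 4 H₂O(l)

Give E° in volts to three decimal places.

+1.510 V

Sequential free energies add, so n₃E°₃ = n₁E°₁ + n₂E°₂.
With n₃ = 7, and the known step contributing 2×(-1.22) V, the unknown satisfies 5·E° = 7×(+0.73) − 2×(-1.22) = +7.550.
E° = +7.550 / 5 = +1.510 V.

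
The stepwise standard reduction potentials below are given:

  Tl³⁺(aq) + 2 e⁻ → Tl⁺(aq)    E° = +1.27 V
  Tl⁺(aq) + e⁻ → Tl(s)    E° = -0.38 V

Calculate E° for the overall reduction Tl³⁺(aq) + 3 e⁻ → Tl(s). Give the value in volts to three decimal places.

Standard free energies of sequential steps add: ΔG°₃ = ΔG°₁ + ΔG°₂, so n₃E°₃ = n₁E°₁ + n₂E°₂.
E°₃ = (2×+1.27 + 1×-0.38) / 3 = (+2.160) / 3 = +0.720 V.

+0.720 V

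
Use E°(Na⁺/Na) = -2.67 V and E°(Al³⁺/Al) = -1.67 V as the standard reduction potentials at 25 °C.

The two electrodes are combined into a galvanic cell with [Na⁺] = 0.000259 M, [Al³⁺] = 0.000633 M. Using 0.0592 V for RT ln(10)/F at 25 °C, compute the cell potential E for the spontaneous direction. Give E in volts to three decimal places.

Al³⁺/Al is the cathode (higher E°), Na⁺/Na the anode: E°cell = -1.67 − (-2.67) = +1.00 V, n = 3.
Overall: Al³⁺(aq) + 3 Na(s) → Al(s) + 3 Na⁺(aq)
Q = [Na⁺]^3 / ([Al³⁺]); log Q = -7.562.
E = E° − (0.0592/n) log Q = +1.00 − (0.0592/3)(-7.562) = +1.149 V.

+1.149 V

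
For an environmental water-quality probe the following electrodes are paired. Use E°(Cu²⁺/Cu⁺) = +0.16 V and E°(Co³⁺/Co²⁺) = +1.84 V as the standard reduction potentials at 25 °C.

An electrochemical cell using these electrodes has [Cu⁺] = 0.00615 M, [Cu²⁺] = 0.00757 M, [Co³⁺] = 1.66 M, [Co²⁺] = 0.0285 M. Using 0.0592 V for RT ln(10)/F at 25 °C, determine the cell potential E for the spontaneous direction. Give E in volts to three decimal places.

Co³⁺/Co²⁺ is the cathode (higher E°), Cu²⁺/Cu⁺ the anode: E°cell = +1.84 − (+0.16) = +1.68 V, n = 1.
Overall: Co³⁺(aq) + Cu⁺(aq) → Co²⁺(aq) + Cu²⁺(aq)
Q = [Co²⁺]·[Cu²⁺] / ([Co³⁺]·[Cu⁺]); log Q = -1.675.
E = E° − (0.0592/n) log Q = +1.68 − (0.0592/1)(-1.675) = +1.779 V.

+1.779 V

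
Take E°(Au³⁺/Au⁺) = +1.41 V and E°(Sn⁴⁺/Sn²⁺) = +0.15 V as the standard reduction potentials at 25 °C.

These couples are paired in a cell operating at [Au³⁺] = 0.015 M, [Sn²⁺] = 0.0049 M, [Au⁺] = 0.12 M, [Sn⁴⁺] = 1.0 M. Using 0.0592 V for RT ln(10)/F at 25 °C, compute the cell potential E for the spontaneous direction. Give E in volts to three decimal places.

Au³⁺/Au⁺ is the cathode (higher E°), Sn⁴⁺/Sn²⁺ the anode: E°cell = +1.41 − (+0.15) = +1.26 V, n = 2.
Overall: Au³⁺(aq) + Sn²⁺(aq) → Au⁺(aq) + Sn⁴⁺(aq)
Q = [Au⁺]·[Sn⁴⁺] / ([Au³⁺]·[Sn²⁺]); log Q = 3.213.
E = E° − (0.0592/n) log Q = +1.26 − (0.0592/2)(3.213) = +1.165 V.

+1.165 V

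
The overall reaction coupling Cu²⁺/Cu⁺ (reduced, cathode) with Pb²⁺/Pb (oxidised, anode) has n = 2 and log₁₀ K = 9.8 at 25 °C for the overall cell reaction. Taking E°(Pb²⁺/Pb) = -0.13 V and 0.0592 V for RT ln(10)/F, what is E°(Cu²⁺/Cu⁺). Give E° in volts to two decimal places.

E°cell = (0.0592/n)·log K = (0.0592/2)(9.8) = +0.290 V.
Since Cu²⁺/Cu⁺ is the cathode and Pb²⁺/Pb the anode, E°cell = E°(Cu²⁺/Cu⁺) − E°(Pb²⁺/Pb).
So E°(Cu²⁺/Cu⁺) = E°cell + E°(Pb²⁺/Pb) = +0.290 + (-0.13) = +0.16 V.

+0.16 V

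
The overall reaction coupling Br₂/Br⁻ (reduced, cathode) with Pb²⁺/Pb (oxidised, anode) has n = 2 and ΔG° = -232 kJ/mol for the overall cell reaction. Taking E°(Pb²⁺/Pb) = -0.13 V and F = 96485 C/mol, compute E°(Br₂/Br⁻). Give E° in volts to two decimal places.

+1.07 V

E°cell = −ΔG°/(nF) = −(-232×10³)/((2)(96485)) = +1.202 V.
Since Br₂/Br⁻ is the cathode and Pb²⁺/Pb the anode, E°cell = E°(Br₂/Br⁻) − E°(Pb²⁺/Pb).
So E°(Br₂/Br⁻) = E°cell + E°(Pb²⁺/Pb) = +1.202 + (-0.13) = +1.07 V.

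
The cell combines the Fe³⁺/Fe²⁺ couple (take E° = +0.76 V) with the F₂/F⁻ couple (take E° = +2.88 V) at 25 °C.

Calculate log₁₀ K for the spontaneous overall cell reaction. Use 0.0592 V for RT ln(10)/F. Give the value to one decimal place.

71.6

Cathode: F₂/F⁻; anode: Fe³⁺/Fe²⁺. E°cell = +2.12 V, n = 2.
log K = nE°cell / 0.0592 = (2)(+2.12) / 0.0592 = 71.6.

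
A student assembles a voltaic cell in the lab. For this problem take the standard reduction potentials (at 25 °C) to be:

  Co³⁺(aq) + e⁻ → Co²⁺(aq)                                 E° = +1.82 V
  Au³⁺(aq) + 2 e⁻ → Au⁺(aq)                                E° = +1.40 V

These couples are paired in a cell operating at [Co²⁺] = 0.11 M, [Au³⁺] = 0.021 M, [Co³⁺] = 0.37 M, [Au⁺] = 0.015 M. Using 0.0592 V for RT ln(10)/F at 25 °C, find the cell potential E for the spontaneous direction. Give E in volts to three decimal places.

Co³⁺/Co²⁺ is the cathode (higher E°), Au³⁺/Au⁺ the anode: E°cell = +1.82 − (+1.40) = +0.42 V, n = 2.
Overall: 2 Co³⁺(aq) + Au⁺(aq) → 2 Co²⁺(aq) + Au³⁺(aq)
Q = [Co²⁺]^2·[Au³⁺] / ([Co³⁺]^2·[Au⁺]); log Q = -0.907.
E = E° − (0.0592/n) log Q = +0.42 − (0.0592/2)(-0.907) = +0.447 V.

+0.447 V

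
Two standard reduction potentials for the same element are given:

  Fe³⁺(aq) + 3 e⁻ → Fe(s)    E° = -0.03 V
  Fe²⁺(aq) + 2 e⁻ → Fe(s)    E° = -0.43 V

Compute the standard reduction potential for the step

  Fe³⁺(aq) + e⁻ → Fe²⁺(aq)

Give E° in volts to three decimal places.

+0.770 V

Sequential free energies add, so n₃E°₃ = n₁E°₁ + n₂E°₂.
With n₃ = 3, and the known step contributing 2×(-0.43) V, the unknown satisfies 1·E° = 3×(-0.03) − 2×(-0.43) = +0.770.
E° = +0.770 / 1 = +0.770 V.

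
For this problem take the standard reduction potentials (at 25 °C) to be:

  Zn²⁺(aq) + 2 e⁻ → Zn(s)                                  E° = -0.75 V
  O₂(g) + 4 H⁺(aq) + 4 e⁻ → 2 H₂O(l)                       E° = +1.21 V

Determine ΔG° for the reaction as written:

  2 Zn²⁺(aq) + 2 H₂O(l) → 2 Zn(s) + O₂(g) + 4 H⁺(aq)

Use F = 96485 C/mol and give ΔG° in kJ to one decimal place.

As written, Zn²⁺/Zn is reduced (cathode) and O₂/H₂O is oxidised (anode), so E°cell = (-0.75) − (+1.21) = -1.96 V.
Balancing electrons gives n = 4.
ΔG° = −nFE° = −(4)(96485)(-1.96) = 756,442 J = +756.4 kJ.

+756.4 kJ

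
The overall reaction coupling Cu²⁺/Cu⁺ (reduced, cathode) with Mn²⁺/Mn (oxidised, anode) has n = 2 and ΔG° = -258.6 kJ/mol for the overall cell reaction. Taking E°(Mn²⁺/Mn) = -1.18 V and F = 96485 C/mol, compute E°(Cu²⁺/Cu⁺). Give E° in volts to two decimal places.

+0.16 V

E°cell = −ΔG°/(nF) = −(-258.6×10³)/((2)(96485)) = +1.340 V.
Since Cu²⁺/Cu⁺ is the cathode and Mn²⁺/Mn the anode, E°cell = E°(Cu²⁺/Cu⁺) − E°(Mn²⁺/Mn).
So E°(Cu²⁺/Cu⁺) = E°cell + E°(Mn²⁺/Mn) = +1.340 + (-1.18) = +0.16 V.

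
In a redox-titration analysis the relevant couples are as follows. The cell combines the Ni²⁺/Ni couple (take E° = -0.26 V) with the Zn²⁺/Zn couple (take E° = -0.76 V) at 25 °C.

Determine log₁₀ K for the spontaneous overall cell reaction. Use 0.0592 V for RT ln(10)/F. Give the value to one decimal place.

16.9

Cathode: Ni²⁺/Ni; anode: Zn²⁺/Zn. E°cell = +0.50 V, n = 2.
log K = nE°cell / 0.0592 = (2)(+0.50) / 0.0592 = 16.9.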